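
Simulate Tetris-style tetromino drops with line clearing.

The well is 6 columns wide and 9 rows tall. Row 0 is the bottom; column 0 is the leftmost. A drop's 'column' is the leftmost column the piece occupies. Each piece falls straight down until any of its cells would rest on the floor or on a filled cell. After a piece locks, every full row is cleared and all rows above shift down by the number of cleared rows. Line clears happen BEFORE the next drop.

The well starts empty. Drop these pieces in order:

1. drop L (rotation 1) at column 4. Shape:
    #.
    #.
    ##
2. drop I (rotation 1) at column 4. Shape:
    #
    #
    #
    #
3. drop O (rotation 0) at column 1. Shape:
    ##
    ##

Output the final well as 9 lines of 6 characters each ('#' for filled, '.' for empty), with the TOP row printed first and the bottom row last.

Drop 1: L rot1 at col 4 lands with bottom-row=0; cleared 0 line(s) (total 0); column heights now [0 0 0 0 3 1], max=3
Drop 2: I rot1 at col 4 lands with bottom-row=3; cleared 0 line(s) (total 0); column heights now [0 0 0 0 7 1], max=7
Drop 3: O rot0 at col 1 lands with bottom-row=0; cleared 0 line(s) (total 0); column heights now [0 2 2 0 7 1], max=7

Answer: ......
......
....#.
....#.
....#.
....#.
....#.
.##.#.
.##.##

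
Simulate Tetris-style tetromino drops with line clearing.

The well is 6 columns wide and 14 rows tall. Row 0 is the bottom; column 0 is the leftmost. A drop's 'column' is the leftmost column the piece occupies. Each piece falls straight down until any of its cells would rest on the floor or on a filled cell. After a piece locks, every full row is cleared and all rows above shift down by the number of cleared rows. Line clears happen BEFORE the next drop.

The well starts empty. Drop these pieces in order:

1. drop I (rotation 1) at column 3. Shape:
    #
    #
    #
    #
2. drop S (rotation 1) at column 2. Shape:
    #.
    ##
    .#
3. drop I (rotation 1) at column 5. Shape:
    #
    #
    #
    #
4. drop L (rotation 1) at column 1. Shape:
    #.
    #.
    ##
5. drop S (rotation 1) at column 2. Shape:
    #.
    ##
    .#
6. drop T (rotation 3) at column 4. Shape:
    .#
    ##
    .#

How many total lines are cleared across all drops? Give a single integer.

Drop 1: I rot1 at col 3 lands with bottom-row=0; cleared 0 line(s) (total 0); column heights now [0 0 0 4 0 0], max=4
Drop 2: S rot1 at col 2 lands with bottom-row=4; cleared 0 line(s) (total 0); column heights now [0 0 7 6 0 0], max=7
Drop 3: I rot1 at col 5 lands with bottom-row=0; cleared 0 line(s) (total 0); column heights now [0 0 7 6 0 4], max=7
Drop 4: L rot1 at col 1 lands with bottom-row=7; cleared 0 line(s) (total 0); column heights now [0 10 8 6 0 4], max=10
Drop 5: S rot1 at col 2 lands with bottom-row=7; cleared 0 line(s) (total 0); column heights now [0 10 10 9 0 4], max=10
Drop 6: T rot3 at col 4 lands with bottom-row=4; cleared 0 line(s) (total 0); column heights now [0 10 10 9 6 7], max=10

Answer: 0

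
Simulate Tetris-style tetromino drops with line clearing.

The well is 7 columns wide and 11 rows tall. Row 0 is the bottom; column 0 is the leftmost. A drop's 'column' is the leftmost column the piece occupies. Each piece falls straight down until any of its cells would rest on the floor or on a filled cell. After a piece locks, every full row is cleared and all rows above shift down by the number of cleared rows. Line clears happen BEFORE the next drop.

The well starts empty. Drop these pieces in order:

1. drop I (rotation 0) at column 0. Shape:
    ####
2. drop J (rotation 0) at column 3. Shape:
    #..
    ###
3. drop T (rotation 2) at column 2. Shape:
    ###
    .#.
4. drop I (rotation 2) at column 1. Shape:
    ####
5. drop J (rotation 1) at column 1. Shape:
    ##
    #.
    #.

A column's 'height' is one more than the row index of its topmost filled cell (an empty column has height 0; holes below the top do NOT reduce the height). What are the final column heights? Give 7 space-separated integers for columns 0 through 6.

Drop 1: I rot0 at col 0 lands with bottom-row=0; cleared 0 line(s) (total 0); column heights now [1 1 1 1 0 0 0], max=1
Drop 2: J rot0 at col 3 lands with bottom-row=1; cleared 0 line(s) (total 0); column heights now [1 1 1 3 2 2 0], max=3
Drop 3: T rot2 at col 2 lands with bottom-row=3; cleared 0 line(s) (total 0); column heights now [1 1 5 5 5 2 0], max=5
Drop 4: I rot2 at col 1 lands with bottom-row=5; cleared 0 line(s) (total 0); column heights now [1 6 6 6 6 2 0], max=6
Drop 5: J rot1 at col 1 lands with bottom-row=6; cleared 0 line(s) (total 0); column heights now [1 9 9 6 6 2 0], max=9

Answer: 1 9 9 6 6 2 0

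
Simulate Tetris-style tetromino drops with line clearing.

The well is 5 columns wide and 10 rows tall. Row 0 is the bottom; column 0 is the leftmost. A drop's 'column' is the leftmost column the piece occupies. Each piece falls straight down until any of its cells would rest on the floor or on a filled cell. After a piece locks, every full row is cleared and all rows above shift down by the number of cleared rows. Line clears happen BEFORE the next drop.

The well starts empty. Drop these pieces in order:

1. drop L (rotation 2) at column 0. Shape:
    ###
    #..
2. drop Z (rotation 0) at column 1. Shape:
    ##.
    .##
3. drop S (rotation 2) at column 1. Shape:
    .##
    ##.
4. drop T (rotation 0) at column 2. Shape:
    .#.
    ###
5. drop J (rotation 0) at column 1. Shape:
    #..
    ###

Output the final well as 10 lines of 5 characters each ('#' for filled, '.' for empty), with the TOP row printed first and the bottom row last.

Drop 1: L rot2 at col 0 lands with bottom-row=0; cleared 0 line(s) (total 0); column heights now [2 2 2 0 0], max=2
Drop 2: Z rot0 at col 1 lands with bottom-row=2; cleared 0 line(s) (total 0); column heights now [2 4 4 3 0], max=4
Drop 3: S rot2 at col 1 lands with bottom-row=4; cleared 0 line(s) (total 0); column heights now [2 5 6 6 0], max=6
Drop 4: T rot0 at col 2 lands with bottom-row=6; cleared 0 line(s) (total 0); column heights now [2 5 7 8 7], max=8
Drop 5: J rot0 at col 1 lands with bottom-row=8; cleared 0 line(s) (total 0); column heights now [2 10 9 9 7], max=10

Answer: .#...
.###.
...#.
..###
..##.
.##..
.##..
..##.
###..
#....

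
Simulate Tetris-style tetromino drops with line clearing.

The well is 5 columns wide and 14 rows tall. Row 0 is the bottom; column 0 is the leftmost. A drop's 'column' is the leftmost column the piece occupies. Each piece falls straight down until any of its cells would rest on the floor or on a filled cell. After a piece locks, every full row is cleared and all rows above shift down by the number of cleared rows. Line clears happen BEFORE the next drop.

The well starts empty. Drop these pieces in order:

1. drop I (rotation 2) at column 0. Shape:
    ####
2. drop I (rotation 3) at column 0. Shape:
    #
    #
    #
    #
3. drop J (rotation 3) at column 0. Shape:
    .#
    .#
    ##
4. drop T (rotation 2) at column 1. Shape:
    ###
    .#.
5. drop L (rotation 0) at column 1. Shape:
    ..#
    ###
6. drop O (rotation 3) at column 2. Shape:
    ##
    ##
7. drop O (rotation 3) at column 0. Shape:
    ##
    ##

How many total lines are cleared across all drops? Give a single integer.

Answer: 0

Derivation:
Drop 1: I rot2 at col 0 lands with bottom-row=0; cleared 0 line(s) (total 0); column heights now [1 1 1 1 0], max=1
Drop 2: I rot3 at col 0 lands with bottom-row=1; cleared 0 line(s) (total 0); column heights now [5 1 1 1 0], max=5
Drop 3: J rot3 at col 0 lands with bottom-row=5; cleared 0 line(s) (total 0); column heights now [6 8 1 1 0], max=8
Drop 4: T rot2 at col 1 lands with bottom-row=7; cleared 0 line(s) (total 0); column heights now [6 9 9 9 0], max=9
Drop 5: L rot0 at col 1 lands with bottom-row=9; cleared 0 line(s) (total 0); column heights now [6 10 10 11 0], max=11
Drop 6: O rot3 at col 2 lands with bottom-row=11; cleared 0 line(s) (total 0); column heights now [6 10 13 13 0], max=13
Drop 7: O rot3 at col 0 lands with bottom-row=10; cleared 0 line(s) (total 0); column heights now [12 12 13 13 0], max=13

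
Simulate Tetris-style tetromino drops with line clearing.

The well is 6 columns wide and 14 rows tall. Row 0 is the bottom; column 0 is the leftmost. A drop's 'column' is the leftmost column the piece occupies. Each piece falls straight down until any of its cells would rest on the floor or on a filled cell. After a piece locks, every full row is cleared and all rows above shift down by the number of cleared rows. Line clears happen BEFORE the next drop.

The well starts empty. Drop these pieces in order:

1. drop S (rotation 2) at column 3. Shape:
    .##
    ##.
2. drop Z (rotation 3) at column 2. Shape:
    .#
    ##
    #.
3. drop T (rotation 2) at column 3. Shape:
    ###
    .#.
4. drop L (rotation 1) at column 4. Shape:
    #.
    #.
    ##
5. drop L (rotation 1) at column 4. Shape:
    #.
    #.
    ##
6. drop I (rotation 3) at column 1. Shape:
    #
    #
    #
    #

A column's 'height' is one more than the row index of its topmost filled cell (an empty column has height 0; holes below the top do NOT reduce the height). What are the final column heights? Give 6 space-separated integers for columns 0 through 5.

Answer: 0 4 2 4 10 8

Derivation:
Drop 1: S rot2 at col 3 lands with bottom-row=0; cleared 0 line(s) (total 0); column heights now [0 0 0 1 2 2], max=2
Drop 2: Z rot3 at col 2 lands with bottom-row=0; cleared 0 line(s) (total 0); column heights now [0 0 2 3 2 2], max=3
Drop 3: T rot2 at col 3 lands with bottom-row=2; cleared 0 line(s) (total 0); column heights now [0 0 2 4 4 4], max=4
Drop 4: L rot1 at col 4 lands with bottom-row=4; cleared 0 line(s) (total 0); column heights now [0 0 2 4 7 5], max=7
Drop 5: L rot1 at col 4 lands with bottom-row=7; cleared 0 line(s) (total 0); column heights now [0 0 2 4 10 8], max=10
Drop 6: I rot3 at col 1 lands with bottom-row=0; cleared 0 line(s) (total 0); column heights now [0 4 2 4 10 8], max=10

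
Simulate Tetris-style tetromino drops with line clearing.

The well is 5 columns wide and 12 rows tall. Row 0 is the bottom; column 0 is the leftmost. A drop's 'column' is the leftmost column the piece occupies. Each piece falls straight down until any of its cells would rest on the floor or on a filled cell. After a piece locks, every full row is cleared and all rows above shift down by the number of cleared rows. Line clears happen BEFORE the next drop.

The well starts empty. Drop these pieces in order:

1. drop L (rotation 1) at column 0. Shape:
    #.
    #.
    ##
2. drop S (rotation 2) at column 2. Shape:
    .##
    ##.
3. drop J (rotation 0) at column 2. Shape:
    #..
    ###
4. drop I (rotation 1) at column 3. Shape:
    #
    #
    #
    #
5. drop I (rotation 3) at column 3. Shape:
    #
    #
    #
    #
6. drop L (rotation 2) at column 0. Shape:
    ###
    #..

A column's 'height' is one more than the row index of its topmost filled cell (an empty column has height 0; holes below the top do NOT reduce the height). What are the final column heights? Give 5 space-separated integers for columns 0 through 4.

Drop 1: L rot1 at col 0 lands with bottom-row=0; cleared 0 line(s) (total 0); column heights now [3 1 0 0 0], max=3
Drop 2: S rot2 at col 2 lands with bottom-row=0; cleared 0 line(s) (total 0); column heights now [3 1 1 2 2], max=3
Drop 3: J rot0 at col 2 lands with bottom-row=2; cleared 0 line(s) (total 0); column heights now [3 1 4 3 3], max=4
Drop 4: I rot1 at col 3 lands with bottom-row=3; cleared 0 line(s) (total 0); column heights now [3 1 4 7 3], max=7
Drop 5: I rot3 at col 3 lands with bottom-row=7; cleared 0 line(s) (total 0); column heights now [3 1 4 11 3], max=11
Drop 6: L rot2 at col 0 lands with bottom-row=3; cleared 0 line(s) (total 0); column heights now [5 5 5 11 3], max=11

Answer: 5 5 5 11 3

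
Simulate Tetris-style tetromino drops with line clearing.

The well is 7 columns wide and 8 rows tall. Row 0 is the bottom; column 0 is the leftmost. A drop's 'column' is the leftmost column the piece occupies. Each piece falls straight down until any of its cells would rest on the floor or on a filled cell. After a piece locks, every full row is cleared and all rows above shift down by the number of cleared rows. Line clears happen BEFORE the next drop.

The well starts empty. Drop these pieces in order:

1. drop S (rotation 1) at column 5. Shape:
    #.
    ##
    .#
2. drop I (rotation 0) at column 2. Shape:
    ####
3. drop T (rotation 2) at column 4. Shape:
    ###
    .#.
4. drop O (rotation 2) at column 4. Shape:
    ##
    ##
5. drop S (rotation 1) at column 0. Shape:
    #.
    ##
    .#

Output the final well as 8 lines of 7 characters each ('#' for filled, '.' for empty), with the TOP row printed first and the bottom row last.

Drop 1: S rot1 at col 5 lands with bottom-row=0; cleared 0 line(s) (total 0); column heights now [0 0 0 0 0 3 2], max=3
Drop 2: I rot0 at col 2 lands with bottom-row=3; cleared 0 line(s) (total 0); column heights now [0 0 4 4 4 4 2], max=4
Drop 3: T rot2 at col 4 lands with bottom-row=4; cleared 0 line(s) (total 0); column heights now [0 0 4 4 6 6 6], max=6
Drop 4: O rot2 at col 4 lands with bottom-row=6; cleared 0 line(s) (total 0); column heights now [0 0 4 4 8 8 6], max=8
Drop 5: S rot1 at col 0 lands with bottom-row=0; cleared 0 line(s) (total 0); column heights now [3 2 4 4 8 8 6], max=8

Answer: ....##.
....##.
....###
.....#.
..####.
#....#.
##...##
.#....#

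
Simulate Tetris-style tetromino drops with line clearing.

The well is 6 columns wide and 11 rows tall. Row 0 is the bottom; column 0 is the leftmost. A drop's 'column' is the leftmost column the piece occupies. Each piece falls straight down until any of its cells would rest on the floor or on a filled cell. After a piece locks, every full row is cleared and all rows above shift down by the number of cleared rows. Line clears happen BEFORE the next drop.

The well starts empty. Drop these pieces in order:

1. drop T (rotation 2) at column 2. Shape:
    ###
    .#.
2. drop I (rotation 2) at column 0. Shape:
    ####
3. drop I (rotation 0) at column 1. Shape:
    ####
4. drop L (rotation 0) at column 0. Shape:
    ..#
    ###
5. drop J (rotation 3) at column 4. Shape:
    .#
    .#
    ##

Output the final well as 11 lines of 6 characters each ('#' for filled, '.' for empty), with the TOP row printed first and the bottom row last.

Answer: ......
......
......
......
.....#
..#..#
###.##
.####.
####..
..###.
...#..

Derivation:
Drop 1: T rot2 at col 2 lands with bottom-row=0; cleared 0 line(s) (total 0); column heights now [0 0 2 2 2 0], max=2
Drop 2: I rot2 at col 0 lands with bottom-row=2; cleared 0 line(s) (total 0); column heights now [3 3 3 3 2 0], max=3
Drop 3: I rot0 at col 1 lands with bottom-row=3; cleared 0 line(s) (total 0); column heights now [3 4 4 4 4 0], max=4
Drop 4: L rot0 at col 0 lands with bottom-row=4; cleared 0 line(s) (total 0); column heights now [5 5 6 4 4 0], max=6
Drop 5: J rot3 at col 4 lands with bottom-row=4; cleared 0 line(s) (total 0); column heights now [5 5 6 4 5 7], max=7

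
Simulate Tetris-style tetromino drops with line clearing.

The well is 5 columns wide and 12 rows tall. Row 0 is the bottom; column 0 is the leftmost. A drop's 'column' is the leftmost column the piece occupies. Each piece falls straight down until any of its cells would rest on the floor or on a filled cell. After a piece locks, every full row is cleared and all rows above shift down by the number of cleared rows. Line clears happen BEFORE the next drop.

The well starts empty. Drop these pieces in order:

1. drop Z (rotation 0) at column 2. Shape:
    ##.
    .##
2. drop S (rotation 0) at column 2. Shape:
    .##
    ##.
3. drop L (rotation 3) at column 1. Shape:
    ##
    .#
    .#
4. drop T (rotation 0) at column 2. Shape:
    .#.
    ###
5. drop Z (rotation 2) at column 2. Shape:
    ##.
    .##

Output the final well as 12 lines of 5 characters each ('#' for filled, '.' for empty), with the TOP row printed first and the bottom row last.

Drop 1: Z rot0 at col 2 lands with bottom-row=0; cleared 0 line(s) (total 0); column heights now [0 0 2 2 1], max=2
Drop 2: S rot0 at col 2 lands with bottom-row=2; cleared 0 line(s) (total 0); column heights now [0 0 3 4 4], max=4
Drop 3: L rot3 at col 1 lands with bottom-row=3; cleared 0 line(s) (total 0); column heights now [0 6 6 4 4], max=6
Drop 4: T rot0 at col 2 lands with bottom-row=6; cleared 0 line(s) (total 0); column heights now [0 6 7 8 7], max=8
Drop 5: Z rot2 at col 2 lands with bottom-row=8; cleared 0 line(s) (total 0); column heights now [0 6 10 10 9], max=10

Answer: .....
.....
..##.
...##
...#.
..###
.##..
..#..
..###
..##.
..##.
...##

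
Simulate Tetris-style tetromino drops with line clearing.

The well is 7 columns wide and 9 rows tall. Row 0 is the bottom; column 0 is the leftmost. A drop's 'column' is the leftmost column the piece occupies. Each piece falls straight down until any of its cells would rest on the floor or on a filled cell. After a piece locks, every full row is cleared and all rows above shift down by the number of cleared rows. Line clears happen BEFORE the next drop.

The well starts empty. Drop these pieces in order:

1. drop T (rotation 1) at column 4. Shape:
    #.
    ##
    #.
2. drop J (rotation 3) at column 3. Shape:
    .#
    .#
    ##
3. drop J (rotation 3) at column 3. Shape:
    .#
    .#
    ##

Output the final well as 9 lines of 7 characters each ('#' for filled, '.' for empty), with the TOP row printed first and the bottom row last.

Drop 1: T rot1 at col 4 lands with bottom-row=0; cleared 0 line(s) (total 0); column heights now [0 0 0 0 3 2 0], max=3
Drop 2: J rot3 at col 3 lands with bottom-row=3; cleared 0 line(s) (total 0); column heights now [0 0 0 4 6 2 0], max=6
Drop 3: J rot3 at col 3 lands with bottom-row=6; cleared 0 line(s) (total 0); column heights now [0 0 0 7 9 2 0], max=9

Answer: ....#..
....#..
...##..
....#..
....#..
...##..
....#..
....##.
....#..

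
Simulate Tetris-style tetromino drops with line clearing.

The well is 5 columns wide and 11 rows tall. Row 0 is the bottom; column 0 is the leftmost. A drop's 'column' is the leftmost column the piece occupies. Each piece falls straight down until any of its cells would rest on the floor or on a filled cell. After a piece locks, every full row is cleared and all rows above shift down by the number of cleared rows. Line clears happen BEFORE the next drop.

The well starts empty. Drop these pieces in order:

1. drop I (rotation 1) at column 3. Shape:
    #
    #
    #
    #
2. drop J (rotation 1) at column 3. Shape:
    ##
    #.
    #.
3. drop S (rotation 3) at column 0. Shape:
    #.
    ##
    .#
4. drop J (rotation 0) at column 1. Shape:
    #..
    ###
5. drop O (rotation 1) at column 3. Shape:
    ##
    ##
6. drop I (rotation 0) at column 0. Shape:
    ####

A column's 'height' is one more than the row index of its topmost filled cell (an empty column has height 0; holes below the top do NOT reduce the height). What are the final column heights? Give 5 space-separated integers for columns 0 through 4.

Drop 1: I rot1 at col 3 lands with bottom-row=0; cleared 0 line(s) (total 0); column heights now [0 0 0 4 0], max=4
Drop 2: J rot1 at col 3 lands with bottom-row=4; cleared 0 line(s) (total 0); column heights now [0 0 0 7 7], max=7
Drop 3: S rot3 at col 0 lands with bottom-row=0; cleared 0 line(s) (total 0); column heights now [3 2 0 7 7], max=7
Drop 4: J rot0 at col 1 lands with bottom-row=7; cleared 0 line(s) (total 0); column heights now [3 9 8 8 7], max=9
Drop 5: O rot1 at col 3 lands with bottom-row=8; cleared 0 line(s) (total 0); column heights now [3 9 8 10 10], max=10
Drop 6: I rot0 at col 0 lands with bottom-row=10; cleared 0 line(s) (total 0); column heights now [11 11 11 11 10], max=11

Answer: 11 11 11 11 10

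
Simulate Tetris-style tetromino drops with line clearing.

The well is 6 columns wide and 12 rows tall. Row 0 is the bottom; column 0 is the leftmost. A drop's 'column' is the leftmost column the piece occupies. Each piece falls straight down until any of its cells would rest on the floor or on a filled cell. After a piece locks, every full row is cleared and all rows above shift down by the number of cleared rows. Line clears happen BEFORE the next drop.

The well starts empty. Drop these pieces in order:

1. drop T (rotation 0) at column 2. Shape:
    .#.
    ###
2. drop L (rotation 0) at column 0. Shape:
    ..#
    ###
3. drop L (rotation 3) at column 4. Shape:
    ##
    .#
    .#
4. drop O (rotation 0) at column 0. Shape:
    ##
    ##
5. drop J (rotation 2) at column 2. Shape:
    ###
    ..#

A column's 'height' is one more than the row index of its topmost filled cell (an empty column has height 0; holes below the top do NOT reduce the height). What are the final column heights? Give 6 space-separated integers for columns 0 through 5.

Drop 1: T rot0 at col 2 lands with bottom-row=0; cleared 0 line(s) (total 0); column heights now [0 0 1 2 1 0], max=2
Drop 2: L rot0 at col 0 lands with bottom-row=1; cleared 0 line(s) (total 0); column heights now [2 2 3 2 1 0], max=3
Drop 3: L rot3 at col 4 lands with bottom-row=0; cleared 0 line(s) (total 0); column heights now [2 2 3 2 3 3], max=3
Drop 4: O rot0 at col 0 lands with bottom-row=2; cleared 0 line(s) (total 0); column heights now [4 4 3 2 3 3], max=4
Drop 5: J rot2 at col 2 lands with bottom-row=3; cleared 0 line(s) (total 0); column heights now [4 4 5 5 5 3], max=5

Answer: 4 4 5 5 5 3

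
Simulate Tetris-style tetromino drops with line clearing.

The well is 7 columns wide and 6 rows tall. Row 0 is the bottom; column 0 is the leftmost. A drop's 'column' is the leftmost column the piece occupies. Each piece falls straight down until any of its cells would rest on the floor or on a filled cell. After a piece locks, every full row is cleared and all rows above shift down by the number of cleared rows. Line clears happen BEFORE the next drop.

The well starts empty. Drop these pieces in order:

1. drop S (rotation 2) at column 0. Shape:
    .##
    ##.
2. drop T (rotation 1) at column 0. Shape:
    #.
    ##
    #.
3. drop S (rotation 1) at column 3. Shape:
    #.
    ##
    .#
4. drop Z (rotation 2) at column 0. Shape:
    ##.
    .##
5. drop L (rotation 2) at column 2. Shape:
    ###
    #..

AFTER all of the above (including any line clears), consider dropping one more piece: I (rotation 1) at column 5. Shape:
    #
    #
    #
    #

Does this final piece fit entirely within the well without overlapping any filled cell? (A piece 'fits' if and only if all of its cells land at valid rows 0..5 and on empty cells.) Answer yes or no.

Drop 1: S rot2 at col 0 lands with bottom-row=0; cleared 0 line(s) (total 0); column heights now [1 2 2 0 0 0 0], max=2
Drop 2: T rot1 at col 0 lands with bottom-row=1; cleared 0 line(s) (total 0); column heights now [4 3 2 0 0 0 0], max=4
Drop 3: S rot1 at col 3 lands with bottom-row=0; cleared 0 line(s) (total 0); column heights now [4 3 2 3 2 0 0], max=4
Drop 4: Z rot2 at col 0 lands with bottom-row=3; cleared 0 line(s) (total 0); column heights now [5 5 4 3 2 0 0], max=5
Drop 5: L rot2 at col 2 lands with bottom-row=4; cleared 0 line(s) (total 0); column heights now [5 5 6 6 6 0 0], max=6
Test piece I rot1 at col 5 (width 1): heights before test = [5 5 6 6 6 0 0]; fits = True

Answer: yes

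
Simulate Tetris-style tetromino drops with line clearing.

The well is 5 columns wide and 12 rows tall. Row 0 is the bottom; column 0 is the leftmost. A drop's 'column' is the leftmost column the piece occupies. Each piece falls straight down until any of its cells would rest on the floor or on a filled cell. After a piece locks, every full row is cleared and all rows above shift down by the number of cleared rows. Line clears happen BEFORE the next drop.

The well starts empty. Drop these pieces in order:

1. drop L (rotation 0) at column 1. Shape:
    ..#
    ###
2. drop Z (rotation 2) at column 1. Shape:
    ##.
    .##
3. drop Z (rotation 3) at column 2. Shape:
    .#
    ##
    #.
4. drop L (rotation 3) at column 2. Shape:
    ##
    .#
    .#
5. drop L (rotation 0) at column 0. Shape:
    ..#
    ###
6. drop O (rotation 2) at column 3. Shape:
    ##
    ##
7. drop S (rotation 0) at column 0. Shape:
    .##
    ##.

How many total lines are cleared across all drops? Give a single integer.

Answer: 2

Derivation:
Drop 1: L rot0 at col 1 lands with bottom-row=0; cleared 0 line(s) (total 0); column heights now [0 1 1 2 0], max=2
Drop 2: Z rot2 at col 1 lands with bottom-row=2; cleared 0 line(s) (total 0); column heights now [0 4 4 3 0], max=4
Drop 3: Z rot3 at col 2 lands with bottom-row=4; cleared 0 line(s) (total 0); column heights now [0 4 6 7 0], max=7
Drop 4: L rot3 at col 2 lands with bottom-row=7; cleared 0 line(s) (total 0); column heights now [0 4 10 10 0], max=10
Drop 5: L rot0 at col 0 lands with bottom-row=10; cleared 0 line(s) (total 0); column heights now [11 11 12 10 0], max=12
Drop 6: O rot2 at col 3 lands with bottom-row=10; cleared 1 line(s) (total 1); column heights now [0 4 11 11 11], max=11
Drop 7: S rot0 at col 0 lands with bottom-row=10; cleared 1 line(s) (total 2); column heights now [0 11 11 10 0], max=11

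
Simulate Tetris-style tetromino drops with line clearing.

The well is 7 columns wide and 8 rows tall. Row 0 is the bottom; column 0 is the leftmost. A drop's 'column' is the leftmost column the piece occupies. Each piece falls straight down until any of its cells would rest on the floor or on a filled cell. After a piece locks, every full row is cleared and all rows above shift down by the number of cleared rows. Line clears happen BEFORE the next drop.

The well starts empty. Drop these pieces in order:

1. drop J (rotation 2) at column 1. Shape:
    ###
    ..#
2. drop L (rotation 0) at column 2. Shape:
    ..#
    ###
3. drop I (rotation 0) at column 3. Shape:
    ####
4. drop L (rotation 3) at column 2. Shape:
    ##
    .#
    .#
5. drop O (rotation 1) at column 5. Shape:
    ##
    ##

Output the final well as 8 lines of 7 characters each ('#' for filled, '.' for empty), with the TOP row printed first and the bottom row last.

Drop 1: J rot2 at col 1 lands with bottom-row=0; cleared 0 line(s) (total 0); column heights now [0 2 2 2 0 0 0], max=2
Drop 2: L rot0 at col 2 lands with bottom-row=2; cleared 0 line(s) (total 0); column heights now [0 2 3 3 4 0 0], max=4
Drop 3: I rot0 at col 3 lands with bottom-row=4; cleared 0 line(s) (total 0); column heights now [0 2 3 5 5 5 5], max=5
Drop 4: L rot3 at col 2 lands with bottom-row=5; cleared 0 line(s) (total 0); column heights now [0 2 8 8 5 5 5], max=8
Drop 5: O rot1 at col 5 lands with bottom-row=5; cleared 0 line(s) (total 0); column heights now [0 2 8 8 5 7 7], max=8

Answer: ..##...
...#.##
...#.##
...####
....#..
..###..
.###...
...#...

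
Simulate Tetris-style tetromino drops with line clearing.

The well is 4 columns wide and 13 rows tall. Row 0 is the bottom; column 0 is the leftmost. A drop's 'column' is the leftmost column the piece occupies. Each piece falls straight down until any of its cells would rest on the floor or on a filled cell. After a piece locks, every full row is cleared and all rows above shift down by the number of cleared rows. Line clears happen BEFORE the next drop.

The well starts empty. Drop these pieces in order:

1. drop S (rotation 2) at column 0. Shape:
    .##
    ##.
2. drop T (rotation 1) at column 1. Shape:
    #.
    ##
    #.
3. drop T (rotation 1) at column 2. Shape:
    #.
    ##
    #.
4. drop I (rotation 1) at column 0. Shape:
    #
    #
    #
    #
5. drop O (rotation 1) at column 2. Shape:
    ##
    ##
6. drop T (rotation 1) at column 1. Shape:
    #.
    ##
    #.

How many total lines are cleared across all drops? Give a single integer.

Answer: 0

Derivation:
Drop 1: S rot2 at col 0 lands with bottom-row=0; cleared 0 line(s) (total 0); column heights now [1 2 2 0], max=2
Drop 2: T rot1 at col 1 lands with bottom-row=2; cleared 0 line(s) (total 0); column heights now [1 5 4 0], max=5
Drop 3: T rot1 at col 2 lands with bottom-row=4; cleared 0 line(s) (total 0); column heights now [1 5 7 6], max=7
Drop 4: I rot1 at col 0 lands with bottom-row=1; cleared 0 line(s) (total 0); column heights now [5 5 7 6], max=7
Drop 5: O rot1 at col 2 lands with bottom-row=7; cleared 0 line(s) (total 0); column heights now [5 5 9 9], max=9
Drop 6: T rot1 at col 1 lands with bottom-row=8; cleared 0 line(s) (total 0); column heights now [5 11 10 9], max=11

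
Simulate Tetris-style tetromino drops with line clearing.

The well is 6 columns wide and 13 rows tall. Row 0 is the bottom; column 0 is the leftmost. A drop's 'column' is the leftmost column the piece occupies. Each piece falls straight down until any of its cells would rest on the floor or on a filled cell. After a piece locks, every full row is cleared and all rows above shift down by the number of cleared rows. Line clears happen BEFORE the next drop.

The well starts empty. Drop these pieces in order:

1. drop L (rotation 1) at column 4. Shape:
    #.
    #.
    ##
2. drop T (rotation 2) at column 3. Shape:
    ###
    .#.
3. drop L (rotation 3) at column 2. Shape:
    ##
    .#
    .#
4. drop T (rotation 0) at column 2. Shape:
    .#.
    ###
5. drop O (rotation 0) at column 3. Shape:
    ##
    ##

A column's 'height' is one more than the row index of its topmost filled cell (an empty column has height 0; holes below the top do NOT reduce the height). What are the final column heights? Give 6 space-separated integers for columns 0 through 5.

Answer: 0 0 9 12 12 5

Derivation:
Drop 1: L rot1 at col 4 lands with bottom-row=0; cleared 0 line(s) (total 0); column heights now [0 0 0 0 3 1], max=3
Drop 2: T rot2 at col 3 lands with bottom-row=3; cleared 0 line(s) (total 0); column heights now [0 0 0 5 5 5], max=5
Drop 3: L rot3 at col 2 lands with bottom-row=5; cleared 0 line(s) (total 0); column heights now [0 0 8 8 5 5], max=8
Drop 4: T rot0 at col 2 lands with bottom-row=8; cleared 0 line(s) (total 0); column heights now [0 0 9 10 9 5], max=10
Drop 5: O rot0 at col 3 lands with bottom-row=10; cleared 0 line(s) (total 0); column heights now [0 0 9 12 12 5], max=12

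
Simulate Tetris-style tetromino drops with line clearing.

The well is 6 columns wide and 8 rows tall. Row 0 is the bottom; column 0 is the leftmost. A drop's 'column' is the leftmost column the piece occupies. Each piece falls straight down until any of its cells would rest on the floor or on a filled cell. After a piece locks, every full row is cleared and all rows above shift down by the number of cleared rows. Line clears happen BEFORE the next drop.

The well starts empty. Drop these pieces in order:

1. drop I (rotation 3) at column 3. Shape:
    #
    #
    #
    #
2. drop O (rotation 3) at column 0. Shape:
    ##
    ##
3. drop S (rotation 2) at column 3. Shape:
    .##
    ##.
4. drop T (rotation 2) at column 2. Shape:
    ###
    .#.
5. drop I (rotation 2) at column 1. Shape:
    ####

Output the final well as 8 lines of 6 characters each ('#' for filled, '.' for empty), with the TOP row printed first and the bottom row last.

Drop 1: I rot3 at col 3 lands with bottom-row=0; cleared 0 line(s) (total 0); column heights now [0 0 0 4 0 0], max=4
Drop 2: O rot3 at col 0 lands with bottom-row=0; cleared 0 line(s) (total 0); column heights now [2 2 0 4 0 0], max=4
Drop 3: S rot2 at col 3 lands with bottom-row=4; cleared 0 line(s) (total 0); column heights now [2 2 0 5 6 6], max=6
Drop 4: T rot2 at col 2 lands with bottom-row=5; cleared 0 line(s) (total 0); column heights now [2 2 7 7 7 6], max=7
Drop 5: I rot2 at col 1 lands with bottom-row=7; cleared 0 line(s) (total 0); column heights now [2 8 8 8 8 6], max=8

Answer: .####.
..###.
...###
...##.
...#..
...#..
##.#..
##.#..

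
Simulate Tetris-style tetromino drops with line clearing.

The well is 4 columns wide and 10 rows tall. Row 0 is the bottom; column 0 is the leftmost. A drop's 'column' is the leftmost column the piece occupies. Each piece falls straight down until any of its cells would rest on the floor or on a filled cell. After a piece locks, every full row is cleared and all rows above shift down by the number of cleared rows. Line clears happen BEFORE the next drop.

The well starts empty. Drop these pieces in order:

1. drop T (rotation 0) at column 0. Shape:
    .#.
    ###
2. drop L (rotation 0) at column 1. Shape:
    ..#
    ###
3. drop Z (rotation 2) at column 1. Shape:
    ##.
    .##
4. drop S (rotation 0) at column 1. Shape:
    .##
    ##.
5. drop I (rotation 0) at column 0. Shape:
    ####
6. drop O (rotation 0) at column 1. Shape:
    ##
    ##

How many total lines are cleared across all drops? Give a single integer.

Drop 1: T rot0 at col 0 lands with bottom-row=0; cleared 0 line(s) (total 0); column heights now [1 2 1 0], max=2
Drop 2: L rot0 at col 1 lands with bottom-row=2; cleared 0 line(s) (total 0); column heights now [1 3 3 4], max=4
Drop 3: Z rot2 at col 1 lands with bottom-row=4; cleared 0 line(s) (total 0); column heights now [1 6 6 5], max=6
Drop 4: S rot0 at col 1 lands with bottom-row=6; cleared 0 line(s) (total 0); column heights now [1 7 8 8], max=8
Drop 5: I rot0 at col 0 lands with bottom-row=8; cleared 1 line(s) (total 1); column heights now [1 7 8 8], max=8
Drop 6: O rot0 at col 1 lands with bottom-row=8; cleared 0 line(s) (total 1); column heights now [1 10 10 8], max=10

Answer: 1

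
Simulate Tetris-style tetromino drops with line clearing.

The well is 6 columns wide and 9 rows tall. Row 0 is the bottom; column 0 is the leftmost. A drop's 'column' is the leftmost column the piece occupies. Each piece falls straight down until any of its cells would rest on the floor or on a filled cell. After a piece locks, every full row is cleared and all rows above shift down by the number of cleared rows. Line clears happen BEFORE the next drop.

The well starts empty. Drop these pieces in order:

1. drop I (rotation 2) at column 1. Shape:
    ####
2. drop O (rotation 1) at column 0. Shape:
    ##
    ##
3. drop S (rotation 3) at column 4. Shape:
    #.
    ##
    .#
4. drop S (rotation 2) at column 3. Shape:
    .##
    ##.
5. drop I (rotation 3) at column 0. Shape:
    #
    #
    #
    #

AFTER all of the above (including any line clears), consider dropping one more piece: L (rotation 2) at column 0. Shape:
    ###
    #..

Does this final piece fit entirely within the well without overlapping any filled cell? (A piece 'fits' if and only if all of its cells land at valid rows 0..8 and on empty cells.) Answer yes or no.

Answer: yes

Derivation:
Drop 1: I rot2 at col 1 lands with bottom-row=0; cleared 0 line(s) (total 0); column heights now [0 1 1 1 1 0], max=1
Drop 2: O rot1 at col 0 lands with bottom-row=1; cleared 0 line(s) (total 0); column heights now [3 3 1 1 1 0], max=3
Drop 3: S rot3 at col 4 lands with bottom-row=0; cleared 0 line(s) (total 0); column heights now [3 3 1 1 3 2], max=3
Drop 4: S rot2 at col 3 lands with bottom-row=3; cleared 0 line(s) (total 0); column heights now [3 3 1 4 5 5], max=5
Drop 5: I rot3 at col 0 lands with bottom-row=3; cleared 0 line(s) (total 0); column heights now [7 3 1 4 5 5], max=7
Test piece L rot2 at col 0 (width 3): heights before test = [7 3 1 4 5 5]; fits = True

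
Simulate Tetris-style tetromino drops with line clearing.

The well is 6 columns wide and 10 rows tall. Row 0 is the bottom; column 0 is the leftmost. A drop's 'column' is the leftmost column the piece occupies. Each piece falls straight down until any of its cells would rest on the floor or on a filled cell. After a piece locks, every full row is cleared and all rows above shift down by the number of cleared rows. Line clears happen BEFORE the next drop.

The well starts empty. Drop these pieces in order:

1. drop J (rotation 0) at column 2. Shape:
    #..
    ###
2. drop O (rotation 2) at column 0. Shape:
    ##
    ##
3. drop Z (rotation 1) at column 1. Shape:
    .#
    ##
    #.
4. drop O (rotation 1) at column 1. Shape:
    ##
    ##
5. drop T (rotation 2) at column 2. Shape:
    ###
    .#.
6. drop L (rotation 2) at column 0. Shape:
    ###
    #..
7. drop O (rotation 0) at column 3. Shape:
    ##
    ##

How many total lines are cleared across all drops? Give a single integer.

Answer: 0

Derivation:
Drop 1: J rot0 at col 2 lands with bottom-row=0; cleared 0 line(s) (total 0); column heights now [0 0 2 1 1 0], max=2
Drop 2: O rot2 at col 0 lands with bottom-row=0; cleared 0 line(s) (total 0); column heights now [2 2 2 1 1 0], max=2
Drop 3: Z rot1 at col 1 lands with bottom-row=2; cleared 0 line(s) (total 0); column heights now [2 4 5 1 1 0], max=5
Drop 4: O rot1 at col 1 lands with bottom-row=5; cleared 0 line(s) (total 0); column heights now [2 7 7 1 1 0], max=7
Drop 5: T rot2 at col 2 lands with bottom-row=6; cleared 0 line(s) (total 0); column heights now [2 7 8 8 8 0], max=8
Drop 6: L rot2 at col 0 lands with bottom-row=7; cleared 0 line(s) (total 0); column heights now [9 9 9 8 8 0], max=9
Drop 7: O rot0 at col 3 lands with bottom-row=8; cleared 0 line(s) (total 0); column heights now [9 9 9 10 10 0], max=10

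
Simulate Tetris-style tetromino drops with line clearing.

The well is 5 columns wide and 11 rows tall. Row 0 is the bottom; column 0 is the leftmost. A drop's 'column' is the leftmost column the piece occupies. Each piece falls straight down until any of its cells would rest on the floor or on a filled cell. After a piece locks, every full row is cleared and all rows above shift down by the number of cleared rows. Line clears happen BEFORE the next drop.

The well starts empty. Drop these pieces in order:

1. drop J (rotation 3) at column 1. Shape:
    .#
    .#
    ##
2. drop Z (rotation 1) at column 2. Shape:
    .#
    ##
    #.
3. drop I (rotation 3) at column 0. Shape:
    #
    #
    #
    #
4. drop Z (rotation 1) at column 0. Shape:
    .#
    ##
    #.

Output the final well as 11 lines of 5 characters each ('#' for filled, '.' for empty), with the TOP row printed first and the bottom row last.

Answer: .....
.....
.....
.....
.#...
##.#.
#.##.
#.#..
#.#..
#.#..
###..

Derivation:
Drop 1: J rot3 at col 1 lands with bottom-row=0; cleared 0 line(s) (total 0); column heights now [0 1 3 0 0], max=3
Drop 2: Z rot1 at col 2 lands with bottom-row=3; cleared 0 line(s) (total 0); column heights now [0 1 5 6 0], max=6
Drop 3: I rot3 at col 0 lands with bottom-row=0; cleared 0 line(s) (total 0); column heights now [4 1 5 6 0], max=6
Drop 4: Z rot1 at col 0 lands with bottom-row=4; cleared 0 line(s) (total 0); column heights now [6 7 5 6 0], max=7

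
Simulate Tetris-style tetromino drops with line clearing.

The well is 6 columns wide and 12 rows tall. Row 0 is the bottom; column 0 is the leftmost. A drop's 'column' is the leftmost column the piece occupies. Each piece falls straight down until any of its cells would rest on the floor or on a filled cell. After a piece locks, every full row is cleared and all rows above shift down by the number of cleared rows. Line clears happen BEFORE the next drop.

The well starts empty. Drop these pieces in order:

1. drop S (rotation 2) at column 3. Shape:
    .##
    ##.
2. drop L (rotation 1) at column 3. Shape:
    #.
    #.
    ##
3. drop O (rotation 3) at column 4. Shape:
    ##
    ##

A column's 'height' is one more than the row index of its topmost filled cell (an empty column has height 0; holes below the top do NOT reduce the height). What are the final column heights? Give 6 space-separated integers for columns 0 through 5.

Answer: 0 0 0 5 5 5

Derivation:
Drop 1: S rot2 at col 3 lands with bottom-row=0; cleared 0 line(s) (total 0); column heights now [0 0 0 1 2 2], max=2
Drop 2: L rot1 at col 3 lands with bottom-row=2; cleared 0 line(s) (total 0); column heights now [0 0 0 5 3 2], max=5
Drop 3: O rot3 at col 4 lands with bottom-row=3; cleared 0 line(s) (total 0); column heights now [0 0 0 5 5 5], max=5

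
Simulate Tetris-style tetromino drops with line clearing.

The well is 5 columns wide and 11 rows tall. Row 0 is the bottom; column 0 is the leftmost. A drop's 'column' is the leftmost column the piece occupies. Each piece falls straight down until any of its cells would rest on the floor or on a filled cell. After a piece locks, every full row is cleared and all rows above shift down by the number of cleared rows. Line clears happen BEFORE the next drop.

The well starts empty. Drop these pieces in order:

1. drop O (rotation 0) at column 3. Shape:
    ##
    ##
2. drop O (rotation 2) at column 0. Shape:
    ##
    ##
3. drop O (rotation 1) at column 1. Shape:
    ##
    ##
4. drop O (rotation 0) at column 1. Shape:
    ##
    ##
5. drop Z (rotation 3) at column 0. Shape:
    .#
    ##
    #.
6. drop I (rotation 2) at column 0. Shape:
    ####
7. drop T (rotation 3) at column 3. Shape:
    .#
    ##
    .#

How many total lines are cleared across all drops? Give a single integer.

Drop 1: O rot0 at col 3 lands with bottom-row=0; cleared 0 line(s) (total 0); column heights now [0 0 0 2 2], max=2
Drop 2: O rot2 at col 0 lands with bottom-row=0; cleared 0 line(s) (total 0); column heights now [2 2 0 2 2], max=2
Drop 3: O rot1 at col 1 lands with bottom-row=2; cleared 0 line(s) (total 0); column heights now [2 4 4 2 2], max=4
Drop 4: O rot0 at col 1 lands with bottom-row=4; cleared 0 line(s) (total 0); column heights now [2 6 6 2 2], max=6
Drop 5: Z rot3 at col 0 lands with bottom-row=5; cleared 0 line(s) (total 0); column heights now [7 8 6 2 2], max=8
Drop 6: I rot2 at col 0 lands with bottom-row=8; cleared 0 line(s) (total 0); column heights now [9 9 9 9 2], max=9
Drop 7: T rot3 at col 3 lands with bottom-row=8; cleared 1 line(s) (total 1); column heights now [7 8 6 9 10], max=10

Answer: 1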